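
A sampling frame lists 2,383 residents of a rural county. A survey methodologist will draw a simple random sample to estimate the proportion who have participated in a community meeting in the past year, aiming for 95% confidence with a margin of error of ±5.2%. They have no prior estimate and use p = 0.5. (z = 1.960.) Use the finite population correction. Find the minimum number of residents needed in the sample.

Unadjusted: n₀ = 1.960² × 0.50 × 0.50 / 0.052² ≈ 355.18, so n₀ = 356.
Finite population correction with N = 2,383: n = n₀ / (1 + (n₀−1)/N) = 356 / (1 + 355/2383) = 356 / 1.1490 ≈ 309.84.
Rounding up, n = 310.

310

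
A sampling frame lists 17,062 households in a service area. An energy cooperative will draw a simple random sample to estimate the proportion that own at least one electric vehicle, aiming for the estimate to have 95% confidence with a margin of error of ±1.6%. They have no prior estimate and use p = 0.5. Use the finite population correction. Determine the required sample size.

3076

For 95% confidence, z = 1.960.
Unadjusted: n₀ = 1.960² × 0.50 × 0.50 / 0.016² ≈ 3751.56, so n₀ = 3752.
Finite population correction with N = 17,062: n = n₀ / (1 + (n₀−1)/N) = 3752 / (1 + 3751/17062) = 3752 / 1.2198 ≈ 3075.80.
Rounding up, n = 3076.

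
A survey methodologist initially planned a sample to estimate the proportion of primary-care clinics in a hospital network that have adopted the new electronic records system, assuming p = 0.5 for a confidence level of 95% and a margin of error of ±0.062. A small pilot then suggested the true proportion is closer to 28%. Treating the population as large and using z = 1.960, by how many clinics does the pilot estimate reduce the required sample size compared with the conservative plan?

Conservative (p = 0.5): n = 1.960² × 0.25 / 0.062² ≈ 249.84 → 250.
Using p = 0.28: p(1−p) = 0.2016, so n = 1.960² × 0.2016 / 0.062² ≈ 201.47 → 202.
Reduction: 250 − 202 = 48.

48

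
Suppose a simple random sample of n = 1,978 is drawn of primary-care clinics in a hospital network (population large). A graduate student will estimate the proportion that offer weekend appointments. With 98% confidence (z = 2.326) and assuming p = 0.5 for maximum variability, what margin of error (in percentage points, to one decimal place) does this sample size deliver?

SE(p̂) = √[p(1−p)/n] = √[0.2500/1978] = 0.01124.
E = z × SE = 2.326 × 0.01124 = 0.02615, or 2.6 percentage points.

2.6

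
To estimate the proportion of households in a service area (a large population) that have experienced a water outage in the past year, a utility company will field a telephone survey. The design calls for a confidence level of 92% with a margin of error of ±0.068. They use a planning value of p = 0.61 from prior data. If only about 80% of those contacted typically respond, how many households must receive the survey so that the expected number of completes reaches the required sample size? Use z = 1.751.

Completed interviews needed: n₀ = 1.751² × 0.2379 / 0.068² ≈ 157.74 → 158.
At an 80% response rate, contacts needed = 158 / 0.80 ≈ 197.50 → 198.

198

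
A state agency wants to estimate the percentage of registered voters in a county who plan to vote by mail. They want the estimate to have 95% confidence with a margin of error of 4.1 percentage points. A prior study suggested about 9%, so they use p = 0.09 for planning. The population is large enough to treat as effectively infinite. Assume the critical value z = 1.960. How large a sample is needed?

With p = 0.09, p(1−p) = 0.0819.
n = z²·p(1−p)/E² = 1.960² × 0.0819 / 0.041² = 3.8416 × 0.0819 / 0.001681 ≈ 187.17.
Rounding up gives n = 188.

188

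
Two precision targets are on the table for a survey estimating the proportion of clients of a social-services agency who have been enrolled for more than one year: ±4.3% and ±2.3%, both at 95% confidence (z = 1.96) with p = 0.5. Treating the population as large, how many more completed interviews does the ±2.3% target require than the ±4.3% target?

At ±4.3%: n = 1.96² × 0.2500 / 0.043² ≈ 519.42 → 520.
At ±2.3%: n = 1.96² × 0.2500 / 0.023² ≈ 1815.50 → 1816.
Additional respondents: 1816 − 520 = 1296.

1296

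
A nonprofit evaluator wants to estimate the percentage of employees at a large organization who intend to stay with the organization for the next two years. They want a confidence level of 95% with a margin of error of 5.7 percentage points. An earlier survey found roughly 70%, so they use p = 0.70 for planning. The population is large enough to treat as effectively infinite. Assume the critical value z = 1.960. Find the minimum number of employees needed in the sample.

249

With p = 0.70, p(1−p) = 0.2100.
n = z²·p(1−p)/E² = 1.960² × 0.2100 / 0.057² = 3.8416 × 0.2100 / 0.003249 ≈ 248.30.
Rounding up gives n = 249.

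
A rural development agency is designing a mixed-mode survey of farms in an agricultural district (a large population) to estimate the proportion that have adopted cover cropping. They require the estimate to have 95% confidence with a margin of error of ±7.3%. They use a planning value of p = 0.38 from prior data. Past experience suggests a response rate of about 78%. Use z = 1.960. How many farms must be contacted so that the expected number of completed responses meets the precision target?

218

Completed interviews needed: n₀ = 1.960² × 0.2356 / 0.073² ≈ 169.84 → 170.
At a 78% response rate, contacts needed = 170 / 0.78 ≈ 217.95 → 218.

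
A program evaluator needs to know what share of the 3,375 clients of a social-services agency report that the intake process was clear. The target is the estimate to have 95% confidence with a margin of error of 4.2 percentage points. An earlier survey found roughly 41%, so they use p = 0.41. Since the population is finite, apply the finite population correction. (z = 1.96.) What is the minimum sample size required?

456

Unadjusted: n₀ = 1.96² × 0.41 × 0.59 / 0.042² ≈ 526.80, so n₀ = 527.
Finite population correction with N = 3,375: n = n₀ / (1 + (n₀−1)/N) = 527 / (1 + 526/3375) = 527 / 1.1559 ≈ 455.94.
Rounding up, n = 456.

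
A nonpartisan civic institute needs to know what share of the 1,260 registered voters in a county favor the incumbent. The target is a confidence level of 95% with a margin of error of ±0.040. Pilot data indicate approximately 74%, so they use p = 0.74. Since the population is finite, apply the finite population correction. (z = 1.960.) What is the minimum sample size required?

Unadjusted: n₀ = 1.960² × 0.74 × 0.26 / 0.040² ≈ 461.95, so n₀ = 462.
Finite population correction with N = 1,260: n = n₀ / (1 + (n₀−1)/N) = 462 / (1 + 461/1260) = 462 / 1.3659 ≈ 338.25.
Rounding up, n = 339.

339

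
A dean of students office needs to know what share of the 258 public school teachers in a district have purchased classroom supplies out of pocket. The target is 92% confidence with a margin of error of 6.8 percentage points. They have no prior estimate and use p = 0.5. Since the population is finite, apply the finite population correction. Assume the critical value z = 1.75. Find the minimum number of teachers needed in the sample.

Unadjusted: n₀ = 1.75² × 0.50 × 0.50 / 0.068² ≈ 165.58, so n₀ = 166.
Finite population correction with N = 258: n = n₀ / (1 + (n₀−1)/N) = 166 / (1 + 165/258) = 166 / 1.6395 ≈ 101.25.
Rounding up, n = 102.

102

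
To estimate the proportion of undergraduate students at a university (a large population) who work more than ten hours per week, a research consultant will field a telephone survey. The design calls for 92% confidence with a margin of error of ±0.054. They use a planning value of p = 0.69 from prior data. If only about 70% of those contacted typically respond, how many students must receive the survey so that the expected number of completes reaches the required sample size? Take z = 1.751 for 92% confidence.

322

Completed interviews needed: n₀ = 1.751² × 0.2139 / 0.054² ≈ 224.90 → 225.
At a 70% response rate, contacts needed = 225 / 0.70 ≈ 321.43 → 322.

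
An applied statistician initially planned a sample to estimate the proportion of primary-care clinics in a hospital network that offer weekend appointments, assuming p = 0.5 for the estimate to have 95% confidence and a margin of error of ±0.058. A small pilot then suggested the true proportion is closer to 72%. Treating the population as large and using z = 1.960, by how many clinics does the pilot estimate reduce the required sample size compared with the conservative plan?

Conservative (p = 0.5): n = 1.960² × 0.25 / 0.058² ≈ 285.49 → 286.
Using p = 0.72: p(1−p) = 0.2016, so n = 1.960² × 0.2016 / 0.058² ≈ 230.22 → 231.
Reduction: 286 − 231 = 55.

55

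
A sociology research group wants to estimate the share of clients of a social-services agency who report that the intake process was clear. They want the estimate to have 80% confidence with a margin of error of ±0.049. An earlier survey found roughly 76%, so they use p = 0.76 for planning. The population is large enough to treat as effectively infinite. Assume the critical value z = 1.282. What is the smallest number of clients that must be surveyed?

125

With p = 0.76, p(1−p) = 0.1824.
n = z²·p(1−p)/E² = 1.282² × 0.1824 / 0.049² = 1.6435 × 0.1824 / 0.002401 ≈ 124.86.
Rounding up gives n = 125.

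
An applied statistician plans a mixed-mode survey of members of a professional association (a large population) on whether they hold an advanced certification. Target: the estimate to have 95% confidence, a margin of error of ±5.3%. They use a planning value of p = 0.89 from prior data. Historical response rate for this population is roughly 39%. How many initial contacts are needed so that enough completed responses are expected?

For 95% confidence, z = 1.960.
Completed interviews needed: n₀ = 1.960² × 0.0979 / 0.053² ≈ 133.89 → 134.
At a 39% response rate, contacts needed = 134 / 0.39 ≈ 343.59 → 344.

344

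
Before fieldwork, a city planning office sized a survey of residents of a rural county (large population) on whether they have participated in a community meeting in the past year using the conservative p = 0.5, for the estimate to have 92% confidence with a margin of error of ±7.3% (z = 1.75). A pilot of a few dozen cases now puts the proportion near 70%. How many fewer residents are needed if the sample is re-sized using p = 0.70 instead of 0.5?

Conservative (p = 0.5): n = 1.75² × 0.25 / 0.073² ≈ 143.67 → 144.
Using p = 0.70: p(1−p) = 0.2100, so n = 1.75² × 0.2100 / 0.073² ≈ 120.68 → 121.
Reduction: 144 − 121 = 23.

23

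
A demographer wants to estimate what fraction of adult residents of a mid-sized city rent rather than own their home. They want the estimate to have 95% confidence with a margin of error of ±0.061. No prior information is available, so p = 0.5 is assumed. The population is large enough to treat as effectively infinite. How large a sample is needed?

For 95% confidence, z = 1.960.
With p = 0.5, p(1−p) = 0.25.
n = z²·p(1−p)/E² = 1.960² × 0.2500 / 0.061² = 3.8416 × 0.2500 / 0.003721 ≈ 258.10.
Rounding up gives n = 259.

259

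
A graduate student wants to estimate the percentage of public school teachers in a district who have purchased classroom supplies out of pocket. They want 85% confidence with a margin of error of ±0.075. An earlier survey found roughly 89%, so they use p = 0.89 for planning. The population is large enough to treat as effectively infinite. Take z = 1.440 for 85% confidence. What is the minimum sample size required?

With p = 0.89, p(1−p) = 0.0979.
n = z²·p(1−p)/E² = 1.440² × 0.0979 / 0.075² = 2.0736 × 0.0979 / 0.005625 ≈ 36.09.
Rounding up gives n = 37.

37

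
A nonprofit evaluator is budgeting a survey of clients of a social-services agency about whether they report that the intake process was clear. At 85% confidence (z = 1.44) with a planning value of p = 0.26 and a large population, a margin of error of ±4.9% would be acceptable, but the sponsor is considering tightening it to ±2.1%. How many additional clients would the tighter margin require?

At ±4.9%: n = 1.44² × 0.1924 / 0.049² ≈ 166.16 → 167.
At ±2.1%: n = 1.44² × 0.1924 / 0.021² ≈ 904.67 → 905.
Additional respondents: 905 − 167 = 738.

738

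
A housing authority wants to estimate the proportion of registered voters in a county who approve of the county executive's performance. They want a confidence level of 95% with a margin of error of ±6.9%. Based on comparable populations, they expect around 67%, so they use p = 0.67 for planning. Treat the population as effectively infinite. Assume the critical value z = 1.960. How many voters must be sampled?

179

With p = 0.67, p(1−p) = 0.2211.
n = z²·p(1−p)/E² = 1.960² × 0.2211 / 0.069² = 3.8416 × 0.2211 / 0.004761 ≈ 178.40.
Rounding up gives n = 179.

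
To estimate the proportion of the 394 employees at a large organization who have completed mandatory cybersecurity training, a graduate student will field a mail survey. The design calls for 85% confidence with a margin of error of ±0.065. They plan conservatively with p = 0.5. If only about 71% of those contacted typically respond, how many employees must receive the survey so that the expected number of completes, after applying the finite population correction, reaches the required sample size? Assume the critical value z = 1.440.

133

Completed interviews needed (unadjusted): n₀ = 1.440² × 0.2500 / 0.065² ≈ 122.70 → 123.
FPC for N = 394: n = 123 / (1 + 122/394) = 123 / 1.3096 ≈ 93.92 → 94.
At a 71% response rate, contacts needed = 94 / 0.71 ≈ 132.39 → 133.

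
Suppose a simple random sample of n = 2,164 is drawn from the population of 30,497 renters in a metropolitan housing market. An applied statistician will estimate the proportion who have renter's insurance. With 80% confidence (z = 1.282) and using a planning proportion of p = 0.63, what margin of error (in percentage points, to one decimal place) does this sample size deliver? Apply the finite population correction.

1.3

Finite-population factor: (N−n)/(N−1) = (30497−2164)/(30497−1) = 0.9291.
SE(p̂) = √[p(1−p)/n · (N−n)/(N−1)] = √[0.2331/2164 × 0.9291] = 0.01000.
E = z × SE = 1.282 × 0.01000 = 0.01282 ≈ 1.3 percentage points.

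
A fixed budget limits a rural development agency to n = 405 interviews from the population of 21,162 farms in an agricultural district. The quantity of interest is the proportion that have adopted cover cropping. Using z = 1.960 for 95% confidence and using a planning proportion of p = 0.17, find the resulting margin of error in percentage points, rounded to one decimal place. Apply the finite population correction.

3.6

Finite-population factor: (N−n)/(N−1) = (21162−405)/(21162−1) = 0.9809.
SE(p̂) = √[p(1−p)/n · (N−n)/(N−1)] = √[0.1411/405 × 0.9809] = 0.01849.
E = z × SE = 1.960 × 0.01849 = 0.03623 ≈ 3.6 percentage points.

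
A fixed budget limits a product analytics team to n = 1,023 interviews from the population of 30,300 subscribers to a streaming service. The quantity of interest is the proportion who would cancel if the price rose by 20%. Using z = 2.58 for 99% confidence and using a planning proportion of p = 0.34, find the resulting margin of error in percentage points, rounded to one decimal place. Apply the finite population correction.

3.8

Finite-population factor: (N−n)/(N−1) = (30300−1023)/(30300−1) = 0.9663.
SE(p̂) = √[p(1−p)/n · (N−n)/(N−1)] = √[0.2244/1023 × 0.9663] = 0.01456.
E = z × SE = 2.58 × 0.01456 = 0.03756 ≈ 3.8 percentage points.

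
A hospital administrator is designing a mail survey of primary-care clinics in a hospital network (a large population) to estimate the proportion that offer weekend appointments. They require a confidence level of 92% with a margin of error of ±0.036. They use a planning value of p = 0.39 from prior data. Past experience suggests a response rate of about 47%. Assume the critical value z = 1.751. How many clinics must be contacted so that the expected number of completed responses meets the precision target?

1198

Completed interviews needed: n₀ = 1.751² × 0.2379 / 0.036² ≈ 562.81 → 563.
At a 47% response rate, contacts needed = 563 / 0.47 ≈ 1197.87 → 1198.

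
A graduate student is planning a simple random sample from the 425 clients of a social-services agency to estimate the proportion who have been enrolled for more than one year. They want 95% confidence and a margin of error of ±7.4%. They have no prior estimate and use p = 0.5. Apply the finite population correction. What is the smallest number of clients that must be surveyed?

For 95% confidence, z = 1.960.
Unadjusted: n₀ = 1.960² × 0.50 × 0.50 / 0.074² ≈ 175.38, so n₀ = 176.
Finite population correction with N = 425: n = n₀ / (1 + (n₀−1)/N) = 176 / (1 + 175/425) = 176 / 1.4118 ≈ 124.67.
Rounding up, n = 125.

125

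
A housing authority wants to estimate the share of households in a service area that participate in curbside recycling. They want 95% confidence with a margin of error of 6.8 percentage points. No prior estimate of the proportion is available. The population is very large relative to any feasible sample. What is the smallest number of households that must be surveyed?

For 95% confidence, z = 1.96.
With no prior estimate, use p = 0.5, giving p(1−p) = 0.25.
n = z²·p(1−p)/E² = 1.96² × 0.2500 / 0.068² = 3.8416 × 0.2500 / 0.004624 ≈ 207.70.
Rounding up gives n = 208.

208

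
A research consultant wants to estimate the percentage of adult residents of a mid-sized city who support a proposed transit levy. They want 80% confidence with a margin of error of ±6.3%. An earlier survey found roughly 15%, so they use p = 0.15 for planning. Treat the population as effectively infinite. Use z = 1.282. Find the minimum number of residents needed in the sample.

With p = 0.15, p(1−p) = 0.1275.
n = z²·p(1−p)/E² = 1.282² × 0.1275 / 0.063² = 1.6435 × 0.1275 / 0.003969 ≈ 52.80.
Rounding up gives n = 53.

53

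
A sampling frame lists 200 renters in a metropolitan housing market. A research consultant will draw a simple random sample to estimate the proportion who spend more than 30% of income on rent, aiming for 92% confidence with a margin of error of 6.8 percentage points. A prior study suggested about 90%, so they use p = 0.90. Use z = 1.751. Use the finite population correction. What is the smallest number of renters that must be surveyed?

Unadjusted: n₀ = 1.751² × 0.90 × 0.10 / 0.068² ≈ 59.68, so n₀ = 60.
Finite population correction with N = 200: n = n₀ / (1 + (n₀−1)/N) = 60 / (1 + 59/200) = 60 / 1.2950 ≈ 46.33.
Rounding up, n = 47.

47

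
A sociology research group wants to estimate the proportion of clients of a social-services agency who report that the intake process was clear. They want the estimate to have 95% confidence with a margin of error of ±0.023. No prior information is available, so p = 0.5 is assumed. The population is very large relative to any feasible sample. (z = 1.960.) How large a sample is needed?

With p = 0.5, p(1−p) = 0.25.
n = z²·p(1−p)/E² = 1.960² × 0.2500 / 0.023² = 3.8416 × 0.2500 / 0.000529 ≈ 1815.50.
Rounding up gives n = 1816.

1816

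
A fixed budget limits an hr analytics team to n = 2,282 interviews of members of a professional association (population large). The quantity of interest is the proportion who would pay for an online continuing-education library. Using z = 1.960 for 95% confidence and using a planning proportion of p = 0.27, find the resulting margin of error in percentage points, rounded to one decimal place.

SE(p̂) = √[p(1−p)/n] = √[0.1971/2282] = 0.00929.
E = z × SE = 1.960 × 0.00929 = 0.01822, or 1.8 percentage points.

1.8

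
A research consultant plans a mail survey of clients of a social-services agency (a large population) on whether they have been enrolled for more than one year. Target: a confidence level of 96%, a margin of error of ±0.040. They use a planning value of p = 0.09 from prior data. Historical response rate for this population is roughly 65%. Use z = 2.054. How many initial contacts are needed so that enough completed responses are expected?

Completed interviews needed: n₀ = 2.054² × 0.0819 / 0.040² ≈ 215.96 → 216.
At a 65% response rate, contacts needed = 216 / 0.65 ≈ 332.31 → 333.

333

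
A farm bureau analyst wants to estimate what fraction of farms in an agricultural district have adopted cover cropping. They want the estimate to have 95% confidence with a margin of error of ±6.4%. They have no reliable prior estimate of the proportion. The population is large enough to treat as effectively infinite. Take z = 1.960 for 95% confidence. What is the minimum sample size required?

235

With no prior estimate, use p = 0.5, giving p(1−p) = 0.25.
n = z²·p(1−p)/E² = 1.960² × 0.2500 / 0.064² = 3.8416 × 0.2500 / 0.004096 ≈ 234.47.
Rounding up gives n = 235.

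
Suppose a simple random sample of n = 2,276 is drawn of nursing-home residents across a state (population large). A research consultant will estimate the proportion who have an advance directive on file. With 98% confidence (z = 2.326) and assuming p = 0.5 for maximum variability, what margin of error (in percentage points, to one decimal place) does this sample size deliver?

SE(p̂) = √[p(1−p)/n] = √[0.2500/2276] = 0.01048.
E = z × SE = 2.326 × 0.01048 = 0.02438, or 2.4 percentage points.

2.4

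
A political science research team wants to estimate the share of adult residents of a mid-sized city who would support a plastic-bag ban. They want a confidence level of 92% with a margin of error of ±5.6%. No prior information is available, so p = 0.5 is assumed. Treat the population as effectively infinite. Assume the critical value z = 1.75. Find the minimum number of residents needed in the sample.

245

With p = 0.5, p(1−p) = 0.25.
n = z²·p(1−p)/E² = 1.75² × 0.2500 / 0.056² = 3.0625 × 0.2500 / 0.003136 ≈ 244.14.
Rounding up gives n = 245.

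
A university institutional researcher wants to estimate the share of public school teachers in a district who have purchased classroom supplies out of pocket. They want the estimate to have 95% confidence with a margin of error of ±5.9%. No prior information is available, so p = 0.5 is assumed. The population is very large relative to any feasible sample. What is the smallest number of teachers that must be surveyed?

For 95% confidence, z = 1.960.
With p = 0.5, p(1−p) = 0.25.
n = z²·p(1−p)/E² = 1.960² × 0.2500 / 0.059² = 3.8416 × 0.2500 / 0.003481 ≈ 275.90.
Rounding up gives n = 276.

276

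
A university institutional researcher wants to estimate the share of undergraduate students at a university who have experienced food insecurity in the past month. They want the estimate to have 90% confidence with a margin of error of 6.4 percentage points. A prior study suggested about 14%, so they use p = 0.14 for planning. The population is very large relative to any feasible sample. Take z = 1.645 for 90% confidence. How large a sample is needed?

80

With p = 0.14, p(1−p) = 0.1204.
n = z²·p(1−p)/E² = 1.645² × 0.1204 / 0.064² = 2.7060 × 0.1204 / 0.004096 ≈ 79.54.
Rounding up gives n = 80.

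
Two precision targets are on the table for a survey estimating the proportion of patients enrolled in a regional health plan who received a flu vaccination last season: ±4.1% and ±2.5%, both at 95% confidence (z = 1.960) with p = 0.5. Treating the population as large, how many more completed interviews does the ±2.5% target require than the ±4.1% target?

At ±4.1%: n = 1.960² × 0.2500 / 0.041² ≈ 571.33 → 572.
At ±2.5%: n = 1.960² × 0.2500 / 0.025² ≈ 1536.64 → 1537.
Additional respondents: 1537 − 572 = 965.

965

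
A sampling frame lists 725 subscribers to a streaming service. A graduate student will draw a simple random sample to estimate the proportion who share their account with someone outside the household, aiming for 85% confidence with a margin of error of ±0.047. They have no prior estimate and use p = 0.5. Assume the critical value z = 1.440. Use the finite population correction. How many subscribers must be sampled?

178

Unadjusted: n₀ = 1.440² × 0.50 × 0.50 / 0.047² ≈ 234.68, so n₀ = 235.
Finite population correction with N = 725: n = n₀ / (1 + (n₀−1)/N) = 235 / (1 + 234/725) = 235 / 1.3228 ≈ 177.66.
Rounding up, n = 178.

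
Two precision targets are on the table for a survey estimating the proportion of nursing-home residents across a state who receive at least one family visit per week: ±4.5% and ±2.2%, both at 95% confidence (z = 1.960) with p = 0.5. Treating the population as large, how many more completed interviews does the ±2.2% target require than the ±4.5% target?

At ±4.5%: n = 1.960² × 0.2500 / 0.045² ≈ 474.27 → 475.
At ±2.2%: n = 1.960² × 0.2500 / 0.022² ≈ 1984.30 → 1985.
Additional respondents: 1985 − 475 = 1510.

1510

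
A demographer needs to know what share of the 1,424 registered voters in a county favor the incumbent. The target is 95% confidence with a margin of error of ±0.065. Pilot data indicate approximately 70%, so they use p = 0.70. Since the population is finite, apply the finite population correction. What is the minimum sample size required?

For 95% confidence, z = 1.960.
Unadjusted: n₀ = 1.960² × 0.70 × 0.30 / 0.065² ≈ 190.94, so n₀ = 191.
Finite population correction with N = 1,424: n = n₀ / (1 + (n₀−1)/N) = 191 / (1 + 190/1424) = 191 / 1.1334 ≈ 168.52.
Rounding up, n = 169.

169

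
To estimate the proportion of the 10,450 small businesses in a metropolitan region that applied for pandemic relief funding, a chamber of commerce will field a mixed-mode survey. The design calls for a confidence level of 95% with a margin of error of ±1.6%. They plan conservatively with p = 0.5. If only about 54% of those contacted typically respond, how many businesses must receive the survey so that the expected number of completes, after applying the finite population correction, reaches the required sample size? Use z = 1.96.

Completed interviews needed (unadjusted): n₀ = 1.96² × 0.2500 / 0.016² ≈ 3751.56 → 3752.
FPC for N = 10,450: n = 3752 / (1 + 3751/10450) = 3752 / 1.3589 ≈ 2760.96 → 2761.
At a 54% response rate, contacts needed = 2761 / 0.54 ≈ 5112.96 → 5113.

5113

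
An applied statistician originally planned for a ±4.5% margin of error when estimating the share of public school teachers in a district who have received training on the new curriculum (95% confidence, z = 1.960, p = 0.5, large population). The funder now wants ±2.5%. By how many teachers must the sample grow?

At ±4.5%: n = 1.960² × 0.2500 / 0.045² ≈ 474.27 → 475.
At ±2.5%: n = 1.960² × 0.2500 / 0.025² ≈ 1536.64 → 1537.
Additional respondents: 1537 − 475 = 1062.

1062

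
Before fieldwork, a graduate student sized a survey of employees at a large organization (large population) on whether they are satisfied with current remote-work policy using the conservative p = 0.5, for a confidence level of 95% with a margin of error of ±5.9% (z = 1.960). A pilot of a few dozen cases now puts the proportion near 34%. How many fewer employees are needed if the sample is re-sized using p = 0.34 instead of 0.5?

28

Conservative (p = 0.5): n = 1.960² × 0.25 / 0.059² ≈ 275.90 → 276.
Using p = 0.34: p(1−p) = 0.2244, so n = 1.960² × 0.2244 / 0.059² ≈ 247.65 → 248.
Reduction: 276 − 248 = 28.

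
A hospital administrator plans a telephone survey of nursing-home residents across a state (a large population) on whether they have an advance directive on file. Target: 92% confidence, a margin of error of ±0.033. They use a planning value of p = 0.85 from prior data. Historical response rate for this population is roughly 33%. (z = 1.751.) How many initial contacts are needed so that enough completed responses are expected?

Completed interviews needed: n₀ = 1.751² × 0.1275 / 0.033² ≈ 358.97 → 359.
At a 33% response rate, contacts needed = 359 / 0.33 ≈ 1087.88 → 1088.

1088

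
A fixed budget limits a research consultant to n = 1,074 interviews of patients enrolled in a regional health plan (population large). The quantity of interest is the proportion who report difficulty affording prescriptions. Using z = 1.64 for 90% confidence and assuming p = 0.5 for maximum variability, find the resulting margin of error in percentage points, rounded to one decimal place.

SE(p̂) = √[p(1−p)/n] = √[0.2500/1074] = 0.01526.
E = z × SE = 1.64 × 0.01526 = 0.02502, or 2.5 percentage points.

2.5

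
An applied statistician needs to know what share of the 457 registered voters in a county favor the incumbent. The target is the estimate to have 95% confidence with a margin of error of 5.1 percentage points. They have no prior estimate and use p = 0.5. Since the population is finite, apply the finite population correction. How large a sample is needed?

205

For 95% confidence, z = 1.960.
Unadjusted: n₀ = 1.960² × 0.50 × 0.50 / 0.051² ≈ 369.24, so n₀ = 370.
Finite population correction with N = 457: n = n₀ / (1 + (n₀−1)/N) = 370 / (1 + 369/457) = 370 / 1.8074 ≈ 204.71.
Rounding up, n = 205.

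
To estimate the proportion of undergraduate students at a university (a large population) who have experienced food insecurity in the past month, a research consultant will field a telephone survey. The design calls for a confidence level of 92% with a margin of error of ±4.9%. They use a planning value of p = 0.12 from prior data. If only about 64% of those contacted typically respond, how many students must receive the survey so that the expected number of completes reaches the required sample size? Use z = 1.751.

211

Completed interviews needed: n₀ = 1.751² × 0.1056 / 0.049² ≈ 134.85 → 135.
At a 64% response rate, contacts needed = 135 / 0.64 ≈ 210.94 → 211.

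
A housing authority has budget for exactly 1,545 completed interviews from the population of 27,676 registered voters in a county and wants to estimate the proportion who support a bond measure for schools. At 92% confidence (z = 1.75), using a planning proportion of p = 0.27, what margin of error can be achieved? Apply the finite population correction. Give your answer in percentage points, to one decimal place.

1.9

Finite-population factor: (N−n)/(N−1) = (27676−1545)/(27676−1) = 0.9442.
SE(p̂) = √[p(1−p)/n · (N−n)/(N−1)] = √[0.1971/1545 × 0.9442] = 0.01098.
E = z × SE = 1.75 × 0.01098 = 0.01921 ≈ 1.9 percentage points.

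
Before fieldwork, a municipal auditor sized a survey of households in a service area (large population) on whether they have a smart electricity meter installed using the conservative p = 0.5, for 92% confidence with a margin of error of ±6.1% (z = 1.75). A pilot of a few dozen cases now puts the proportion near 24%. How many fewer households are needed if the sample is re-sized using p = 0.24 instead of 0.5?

Conservative (p = 0.5): n = 1.75² × 0.25 / 0.061² ≈ 205.76 → 206.
Using p = 0.24: p(1−p) = 0.1824, so n = 1.75² × 0.1824 / 0.061² ≈ 150.12 → 151.
Reduction: 206 − 151 = 55.

55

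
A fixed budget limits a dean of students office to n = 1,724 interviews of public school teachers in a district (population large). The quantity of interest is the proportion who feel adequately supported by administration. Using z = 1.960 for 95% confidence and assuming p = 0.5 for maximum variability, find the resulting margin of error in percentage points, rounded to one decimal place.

SE(p̂) = √[p(1−p)/n] = √[0.2500/1724] = 0.01204.
E = z × SE = 1.960 × 0.01204 = 0.02360, or 2.4 percentage points.

2.4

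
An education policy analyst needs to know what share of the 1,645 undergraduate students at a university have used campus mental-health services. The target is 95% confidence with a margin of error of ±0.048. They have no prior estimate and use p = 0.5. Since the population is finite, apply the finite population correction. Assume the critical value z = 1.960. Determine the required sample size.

Unadjusted: n₀ = 1.960² × 0.50 × 0.50 / 0.048² ≈ 416.84, so n₀ = 417.
Finite population correction with N = 1,645: n = n₀ / (1 + (n₀−1)/N) = 417 / (1 + 416/1645) = 417 / 1.2529 ≈ 332.83.
Rounding up, n = 333.

333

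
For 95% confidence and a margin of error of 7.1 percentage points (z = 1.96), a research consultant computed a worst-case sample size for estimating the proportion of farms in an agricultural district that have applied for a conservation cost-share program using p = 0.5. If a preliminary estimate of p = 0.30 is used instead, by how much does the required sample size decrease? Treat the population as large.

Conservative (p = 0.5): n = 1.96² × 0.25 / 0.071² ≈ 190.52 → 191.
Using p = 0.30: p(1−p) = 0.2100, so n = 1.96² × 0.2100 / 0.071² ≈ 160.03 → 161.
Reduction: 191 − 161 = 30.

30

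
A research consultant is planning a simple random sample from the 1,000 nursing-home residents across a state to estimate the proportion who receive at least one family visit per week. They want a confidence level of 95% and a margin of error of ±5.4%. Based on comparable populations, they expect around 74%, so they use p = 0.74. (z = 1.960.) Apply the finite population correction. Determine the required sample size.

203

Unadjusted: n₀ = 1.960² × 0.74 × 0.26 / 0.054² ≈ 253.47, so n₀ = 254.
Finite population correction with N = 1,000: n = n₀ / (1 + (n₀−1)/N) = 254 / (1 + 253/1000) = 254 / 1.2530 ≈ 202.71.
Rounding up, n = 203.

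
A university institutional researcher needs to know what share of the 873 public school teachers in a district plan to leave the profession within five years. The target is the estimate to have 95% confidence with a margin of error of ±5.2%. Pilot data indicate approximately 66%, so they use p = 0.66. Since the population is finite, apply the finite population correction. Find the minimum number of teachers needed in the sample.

For 95% confidence, z = 1.960.
Unadjusted: n₀ = 1.960² × 0.66 × 0.34 / 0.052² ≈ 318.81, so n₀ = 319.
Finite population correction with N = 873: n = n₀ / (1 + (n₀−1)/N) = 319 / (1 + 318/873) = 319 / 1.3643 ≈ 233.83.
Rounding up, n = 234.

234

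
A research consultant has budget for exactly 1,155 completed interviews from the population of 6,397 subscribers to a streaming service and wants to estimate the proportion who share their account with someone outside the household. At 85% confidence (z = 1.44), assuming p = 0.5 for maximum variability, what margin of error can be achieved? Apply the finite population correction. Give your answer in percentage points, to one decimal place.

1.9

Finite-population factor: (N−n)/(N−1) = (6397−1155)/(6397−1) = 0.8196.
SE(p̂) = √[p(1−p)/n · (N−n)/(N−1)] = √[0.2500/1155 × 0.8196] = 0.01332.
E = z × SE = 1.44 × 0.01332 = 0.01918 ≈ 1.9 percentage points.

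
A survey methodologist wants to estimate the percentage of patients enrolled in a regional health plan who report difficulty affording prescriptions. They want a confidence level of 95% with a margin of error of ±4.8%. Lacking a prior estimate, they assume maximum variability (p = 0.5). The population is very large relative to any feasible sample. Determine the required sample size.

417

For 95% confidence, z = 1.96.
With p = 0.5, p(1−p) = 0.25.
n = z²·p(1−p)/E² = 1.96² × 0.2500 / 0.048² = 3.8416 × 0.2500 / 0.002304 ≈ 416.84.
Rounding up gives n = 417.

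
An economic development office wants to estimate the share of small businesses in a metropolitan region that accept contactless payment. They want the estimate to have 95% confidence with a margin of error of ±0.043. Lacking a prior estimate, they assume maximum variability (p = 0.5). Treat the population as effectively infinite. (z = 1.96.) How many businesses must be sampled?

With p = 0.5, p(1−p) = 0.25.
n = z²·p(1−p)/E² = 1.96² × 0.2500 / 0.043² = 3.8416 × 0.2500 / 0.001849 ≈ 519.42.
Rounding up gives n = 520.

520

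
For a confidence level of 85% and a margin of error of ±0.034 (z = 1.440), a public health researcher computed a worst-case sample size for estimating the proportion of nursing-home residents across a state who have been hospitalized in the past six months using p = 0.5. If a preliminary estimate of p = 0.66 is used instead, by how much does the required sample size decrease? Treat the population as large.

Conservative (p = 0.5): n = 1.440² × 0.25 / 0.034² ≈ 448.44 → 449.
Using p = 0.66: p(1−p) = 0.2244, so n = 1.440² × 0.2244 / 0.034² ≈ 402.52 → 403.
Reduction: 449 − 403 = 46.

46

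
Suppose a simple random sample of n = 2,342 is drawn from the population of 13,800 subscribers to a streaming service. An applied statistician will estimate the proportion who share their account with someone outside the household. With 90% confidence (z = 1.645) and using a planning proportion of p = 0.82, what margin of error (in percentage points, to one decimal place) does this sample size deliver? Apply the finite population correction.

1.2

Finite-population factor: (N−n)/(N−1) = (13800−2342)/(13800−1) = 0.8304.
SE(p̂) = √[p(1−p)/n · (N−n)/(N−1)] = √[0.1476/2342 × 0.8304] = 0.00723.
E = z × SE = 1.645 × 0.00723 = 0.01190 ≈ 1.2 percentage points.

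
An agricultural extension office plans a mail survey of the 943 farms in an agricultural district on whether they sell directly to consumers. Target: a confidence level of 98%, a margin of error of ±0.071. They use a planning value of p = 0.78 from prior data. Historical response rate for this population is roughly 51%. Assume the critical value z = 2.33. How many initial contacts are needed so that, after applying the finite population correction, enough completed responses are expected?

Completed interviews needed (unadjusted): n₀ = 2.33² × 0.1716 / 0.071² ≈ 184.80 → 185.
FPC for N = 943: n = 185 / (1 + 184/943) = 185 / 1.1951 ≈ 154.80 → 155.
At a 51% response rate, contacts needed = 155 / 0.51 ≈ 303.92 → 304.

304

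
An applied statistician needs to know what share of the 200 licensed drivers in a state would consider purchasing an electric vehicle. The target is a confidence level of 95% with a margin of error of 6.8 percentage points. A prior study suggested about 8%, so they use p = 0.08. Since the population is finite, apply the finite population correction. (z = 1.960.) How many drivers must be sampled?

48

Unadjusted: n₀ = 1.960² × 0.08 × 0.92 / 0.068² ≈ 61.15, so n₀ = 62.
Finite population correction with N = 200: n = n₀ / (1 + (n₀−1)/N) = 62 / (1 + 61/200) = 62 / 1.3050 ≈ 47.51.
Rounding up, n = 48.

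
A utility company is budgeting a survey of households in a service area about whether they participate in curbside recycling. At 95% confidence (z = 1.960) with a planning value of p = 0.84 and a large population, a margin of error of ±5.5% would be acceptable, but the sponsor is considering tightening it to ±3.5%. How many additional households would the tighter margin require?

At ±5.5%: n = 1.960² × 0.1344 / 0.055² ≈ 170.68 → 171.
At ±3.5%: n = 1.960² × 0.1344 / 0.035² ≈ 421.48 → 422.
Additional respondents: 422 − 171 = 251.

251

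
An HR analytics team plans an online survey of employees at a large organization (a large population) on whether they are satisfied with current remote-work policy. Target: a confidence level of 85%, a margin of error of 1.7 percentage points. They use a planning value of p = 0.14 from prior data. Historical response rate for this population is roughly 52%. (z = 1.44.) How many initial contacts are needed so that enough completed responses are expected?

1662

Completed interviews needed: n₀ = 1.44² × 0.1204 / 0.017² ≈ 863.88 → 864.
At a 52% response rate, contacts needed = 864 / 0.52 ≈ 1661.54 → 1662.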